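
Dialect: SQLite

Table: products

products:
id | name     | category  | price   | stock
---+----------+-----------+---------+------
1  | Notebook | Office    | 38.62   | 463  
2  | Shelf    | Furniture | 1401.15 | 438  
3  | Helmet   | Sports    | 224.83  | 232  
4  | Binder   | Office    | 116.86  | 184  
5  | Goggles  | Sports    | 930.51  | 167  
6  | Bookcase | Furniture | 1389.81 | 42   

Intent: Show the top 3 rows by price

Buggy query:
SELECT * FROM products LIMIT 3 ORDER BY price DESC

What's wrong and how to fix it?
Bug: ORDER BY cannot follow LIMIT; LIMIT is the final clause

Fix: Sort with ORDER BY, then apply LIMIT

Corrected query:
SELECT * FROM products ORDER BY price DESC LIMIT 3

Result:
id | name     | category  | price   | stock
---+----------+-----------+---------+------
2  | Shelf    | Furniture | 1401.15 | 438  
6  | Bookcase | Furniture | 1389.81 | 42   
5  | Goggles  | Sports    | 930.51  | 167  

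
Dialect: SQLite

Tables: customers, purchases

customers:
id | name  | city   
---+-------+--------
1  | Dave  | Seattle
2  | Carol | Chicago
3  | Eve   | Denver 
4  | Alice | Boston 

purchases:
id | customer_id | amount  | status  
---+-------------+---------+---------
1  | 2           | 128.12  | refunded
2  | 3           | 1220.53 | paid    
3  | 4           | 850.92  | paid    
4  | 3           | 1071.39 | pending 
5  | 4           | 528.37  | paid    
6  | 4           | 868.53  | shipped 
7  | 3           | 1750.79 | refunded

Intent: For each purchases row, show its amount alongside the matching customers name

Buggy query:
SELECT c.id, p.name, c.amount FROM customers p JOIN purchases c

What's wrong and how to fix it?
Bug: Missing join condition: each purchases row is matched to all customers rows instead of just its own

Fix: Specify the join condition linking the foreign key to the parent id

Corrected query:
SELECT c.id, p.name, c.amount FROM customers p JOIN purchases c ON c.customer_id = p.id

Result:
id | name  | amount 
---+-------+--------
1  | Carol | 128.12 
2  | Eve   | 1220.53
3  | Alice | 850.92 
4  | Eve   | 1071.39
5  | Alice | 528.37 
6  | Alice | 868.53 
7  | Eve   | 1750.79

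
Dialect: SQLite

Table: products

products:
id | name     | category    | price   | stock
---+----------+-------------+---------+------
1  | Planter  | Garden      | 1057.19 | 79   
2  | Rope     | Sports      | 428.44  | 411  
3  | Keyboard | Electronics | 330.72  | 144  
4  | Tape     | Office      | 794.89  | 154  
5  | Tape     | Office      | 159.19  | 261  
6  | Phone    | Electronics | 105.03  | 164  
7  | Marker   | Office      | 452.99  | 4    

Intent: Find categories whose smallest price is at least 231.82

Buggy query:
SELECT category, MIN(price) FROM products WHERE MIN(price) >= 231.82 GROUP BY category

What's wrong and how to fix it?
Bug: Aggregates like MIN are computed per group after WHERE runs

Fix: Use HAVING for the per-group MIN condition

Corrected query:
SELECT category, MIN(price) FROM products GROUP BY category HAVING MIN(price) >= 231.82

Result:
category | MIN(price)
---------+-----------
Garden   | 1057.19   
Sports   | 428.44    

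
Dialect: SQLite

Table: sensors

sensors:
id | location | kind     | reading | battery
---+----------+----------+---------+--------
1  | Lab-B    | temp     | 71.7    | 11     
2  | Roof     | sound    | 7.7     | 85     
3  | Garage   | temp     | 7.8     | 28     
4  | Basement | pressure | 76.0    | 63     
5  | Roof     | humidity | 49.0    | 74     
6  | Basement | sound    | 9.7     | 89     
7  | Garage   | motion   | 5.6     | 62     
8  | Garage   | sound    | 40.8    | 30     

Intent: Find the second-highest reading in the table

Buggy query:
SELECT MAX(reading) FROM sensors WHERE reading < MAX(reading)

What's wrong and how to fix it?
Bug: The inner MAX is an aggregate inside WHERE, which is not allowed

Fix: Compute the overall MAX in a subquery, then take MAX of rows below it

Corrected query:
SELECT MAX(reading) FROM sensors WHERE reading < (SELECT MAX(reading) FROM sensors)

Result:
MAX(reading)
------------
71.7        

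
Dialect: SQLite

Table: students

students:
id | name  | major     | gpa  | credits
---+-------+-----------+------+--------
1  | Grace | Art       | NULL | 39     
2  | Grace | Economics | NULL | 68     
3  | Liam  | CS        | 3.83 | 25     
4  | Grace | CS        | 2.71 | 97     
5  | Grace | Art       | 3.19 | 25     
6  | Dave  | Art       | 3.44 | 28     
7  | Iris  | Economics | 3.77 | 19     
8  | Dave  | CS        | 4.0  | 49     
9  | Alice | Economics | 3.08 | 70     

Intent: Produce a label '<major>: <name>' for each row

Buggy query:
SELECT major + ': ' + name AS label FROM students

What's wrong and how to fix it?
Bug: SQLite uses || for string concatenation; + coerces text to numbers (yielding 0)

Fix: Replace + with || to concatenate text

Corrected query:
SELECT major || ': ' || name AS label FROM students

Result:
label           
----------------
Art: Grace      
Economics: Grace
CS: Liam        
CS: Grace       
Art: Grace      
Art: Dave       
Economics: Iris 
CS: Dave        
Economics: Alice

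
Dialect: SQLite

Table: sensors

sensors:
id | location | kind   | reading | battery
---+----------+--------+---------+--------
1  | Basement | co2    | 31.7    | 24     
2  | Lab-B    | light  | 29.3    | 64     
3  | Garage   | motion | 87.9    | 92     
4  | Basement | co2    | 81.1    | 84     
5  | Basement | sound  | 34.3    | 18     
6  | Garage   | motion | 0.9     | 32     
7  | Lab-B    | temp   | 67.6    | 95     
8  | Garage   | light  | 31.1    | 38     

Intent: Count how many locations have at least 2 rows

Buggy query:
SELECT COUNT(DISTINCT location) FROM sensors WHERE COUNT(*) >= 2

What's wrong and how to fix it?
Bug: COUNT(*) cannot appear in WHERE; the per-group count doesn't exist yet

Fix: Group first with HAVING COUNT(*) >= 2, then COUNT the resulting groups

Corrected query:
SELECT COUNT(*) FROM (SELECT location FROM sensors GROUP BY location HAVING COUNT(*) >= 2)

Result:
COUNT(*)
--------
3       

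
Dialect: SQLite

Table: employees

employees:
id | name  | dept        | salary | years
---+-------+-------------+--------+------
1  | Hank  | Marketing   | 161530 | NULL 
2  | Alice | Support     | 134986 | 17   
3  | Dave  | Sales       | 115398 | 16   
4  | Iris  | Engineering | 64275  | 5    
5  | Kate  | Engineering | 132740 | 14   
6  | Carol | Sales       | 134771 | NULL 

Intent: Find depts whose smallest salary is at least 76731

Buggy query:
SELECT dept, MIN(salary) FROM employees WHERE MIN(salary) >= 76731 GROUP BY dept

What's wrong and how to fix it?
Bug: MIN() in WHERE is a misuse of aggregate

Fix: Use HAVING for the per-group MIN condition

Corrected query:
SELECT dept, MIN(salary) FROM employees GROUP BY dept HAVING MIN(salary) >= 76731

Result:
dept      | MIN(salary)
----------+------------
Marketing | 161530     
Sales     | 115398     
Support   | 134986     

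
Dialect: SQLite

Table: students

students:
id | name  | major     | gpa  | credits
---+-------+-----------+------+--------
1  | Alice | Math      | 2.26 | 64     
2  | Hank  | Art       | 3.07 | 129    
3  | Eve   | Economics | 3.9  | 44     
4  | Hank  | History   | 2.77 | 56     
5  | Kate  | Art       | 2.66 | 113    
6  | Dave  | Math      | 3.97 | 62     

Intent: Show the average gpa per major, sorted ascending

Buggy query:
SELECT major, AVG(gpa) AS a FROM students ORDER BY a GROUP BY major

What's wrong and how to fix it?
Bug: GROUP BY must precede ORDER BY

Fix: Move ORDER BY to the end, after GROUP BY

Corrected query:
SELECT major, AVG(gpa) AS a FROM students GROUP BY major ORDER BY a

Result:
major     | a    
----------+------
History   | 2.77 
Art       | 2.865
Math      | 3.115
Economics | 3.9  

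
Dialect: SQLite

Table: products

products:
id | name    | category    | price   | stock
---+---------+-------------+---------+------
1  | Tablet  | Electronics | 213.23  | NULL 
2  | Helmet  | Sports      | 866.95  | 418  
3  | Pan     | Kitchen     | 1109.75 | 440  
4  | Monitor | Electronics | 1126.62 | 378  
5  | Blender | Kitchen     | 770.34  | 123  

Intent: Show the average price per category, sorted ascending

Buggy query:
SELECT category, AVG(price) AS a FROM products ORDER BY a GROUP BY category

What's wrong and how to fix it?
Bug: ORDER BY appears before GROUP BY; SQL clause order requires GROUP BY first

Fix: Reorder: SELECT … FROM … GROUP BY … ORDER BY …

Corrected query:
SELECT category, AVG(price) AS a FROM products GROUP BY category ORDER BY a

Result:
category    | a      
------------+--------
Electronics | 669.925
Sports      | 866.95 
Kitchen     | 940.045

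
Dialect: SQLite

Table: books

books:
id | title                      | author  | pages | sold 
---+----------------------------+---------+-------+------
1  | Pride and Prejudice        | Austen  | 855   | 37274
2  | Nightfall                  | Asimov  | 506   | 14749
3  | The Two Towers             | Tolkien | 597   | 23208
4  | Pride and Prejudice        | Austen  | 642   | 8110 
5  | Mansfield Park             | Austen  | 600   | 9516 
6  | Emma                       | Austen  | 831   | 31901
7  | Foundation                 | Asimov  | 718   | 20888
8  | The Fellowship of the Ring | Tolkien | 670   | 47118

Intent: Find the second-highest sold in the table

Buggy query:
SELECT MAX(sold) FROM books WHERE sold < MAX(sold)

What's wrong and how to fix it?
Bug: MAX(sold) on the right of the comparison is an aggregate-in-WHERE error

Fix: Put the inner MAX in a scalar subquery

Corrected query:
SELECT MAX(sold) FROM books WHERE sold < (SELECT MAX(sold) FROM books)

Result:
MAX(sold)
---------
37274    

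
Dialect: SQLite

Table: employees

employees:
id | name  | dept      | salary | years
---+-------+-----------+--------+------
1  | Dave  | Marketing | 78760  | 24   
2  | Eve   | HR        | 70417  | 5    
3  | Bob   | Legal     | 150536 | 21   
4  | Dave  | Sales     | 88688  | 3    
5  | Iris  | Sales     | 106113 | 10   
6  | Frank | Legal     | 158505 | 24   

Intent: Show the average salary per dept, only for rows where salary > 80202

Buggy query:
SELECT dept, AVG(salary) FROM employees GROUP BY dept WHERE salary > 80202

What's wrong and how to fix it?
Bug: Row-level WHERE must come before GROUP BY in the clause order

Fix: Move the WHERE clause before GROUP BY

Corrected query:
SELECT dept, AVG(salary) FROM employees WHERE salary > 80202 GROUP BY dept

Result:
dept  | AVG(salary)
------+------------
Legal | 154520.5   
Sales | 97400.5    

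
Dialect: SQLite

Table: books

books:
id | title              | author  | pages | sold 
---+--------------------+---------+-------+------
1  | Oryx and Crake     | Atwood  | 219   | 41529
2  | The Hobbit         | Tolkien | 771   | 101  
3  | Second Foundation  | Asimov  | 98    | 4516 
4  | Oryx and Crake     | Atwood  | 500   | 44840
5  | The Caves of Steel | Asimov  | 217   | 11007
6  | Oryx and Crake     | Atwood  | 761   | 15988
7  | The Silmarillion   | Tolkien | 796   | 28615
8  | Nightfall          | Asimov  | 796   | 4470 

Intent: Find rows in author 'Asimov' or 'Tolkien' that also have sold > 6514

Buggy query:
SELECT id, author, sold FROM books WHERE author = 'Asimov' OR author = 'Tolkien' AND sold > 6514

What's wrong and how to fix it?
Bug: AND binds tighter than OR, so this parses as author = 'Asimov' OR (author = 'Tolkien' AND sold > 6514)

Fix: Add parentheses around the OR so the AND applies to both alternatives

Corrected query:
SELECT id, author, sold FROM books WHERE (author = 'Asimov' OR author = 'Tolkien') AND sold > 6514

Result:
id | author  | sold 
---+---------+------
5  | Asimov  | 11007
7  | Tolkien | 28615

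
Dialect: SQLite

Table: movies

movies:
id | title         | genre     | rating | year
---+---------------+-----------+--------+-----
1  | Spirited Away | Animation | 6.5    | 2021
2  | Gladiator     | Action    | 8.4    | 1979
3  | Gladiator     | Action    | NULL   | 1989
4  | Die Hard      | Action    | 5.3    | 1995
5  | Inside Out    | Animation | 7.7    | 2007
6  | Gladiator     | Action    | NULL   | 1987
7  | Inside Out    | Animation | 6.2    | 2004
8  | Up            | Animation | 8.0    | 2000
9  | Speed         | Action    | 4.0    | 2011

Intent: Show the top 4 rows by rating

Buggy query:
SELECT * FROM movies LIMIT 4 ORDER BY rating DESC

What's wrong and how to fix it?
Bug: LIMIT must come after ORDER BY

Fix: Sort with ORDER BY, then apply LIMIT

Corrected query:
SELECT * FROM movies ORDER BY rating DESC LIMIT 4

Result:
id | title         | genre     | rating | year
---+---------------+-----------+--------+-----
2  | Gladiator     | Action    | 8.4    | 1979
8  | Up            | Animation | 8      | 2000
5  | Inside Out    | Animation | 7.7    | 2007
1  | Spirited Away | Animation | 6.5    | 2021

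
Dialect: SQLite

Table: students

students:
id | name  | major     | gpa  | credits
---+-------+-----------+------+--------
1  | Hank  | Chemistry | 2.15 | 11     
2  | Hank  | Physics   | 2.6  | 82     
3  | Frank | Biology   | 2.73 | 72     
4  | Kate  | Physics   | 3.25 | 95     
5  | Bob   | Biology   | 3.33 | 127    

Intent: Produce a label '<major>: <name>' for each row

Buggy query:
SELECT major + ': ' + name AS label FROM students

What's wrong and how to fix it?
Bug: '+' is numeric addition; on text columns SQLite converts them to 0 instead of concatenating

Fix: Replace + with || to concatenate text

Corrected query:
SELECT major || ': ' || name AS label FROM students

Result:
label          
---------------
Chemistry: Hank
Physics: Hank  
Biology: Frank 
Physics: Kate  
Biology: Bob   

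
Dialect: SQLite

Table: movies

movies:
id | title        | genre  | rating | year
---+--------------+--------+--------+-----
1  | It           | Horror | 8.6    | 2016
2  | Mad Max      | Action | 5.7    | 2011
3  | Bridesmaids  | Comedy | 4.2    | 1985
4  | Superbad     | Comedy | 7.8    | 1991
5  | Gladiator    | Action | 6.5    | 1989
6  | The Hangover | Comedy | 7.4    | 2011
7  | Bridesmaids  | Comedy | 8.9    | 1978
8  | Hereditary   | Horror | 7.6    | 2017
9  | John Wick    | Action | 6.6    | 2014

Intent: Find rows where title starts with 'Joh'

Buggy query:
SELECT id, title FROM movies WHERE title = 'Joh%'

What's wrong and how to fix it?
Bug: '=' compares the literal string including the % character; pattern matching needs LIKE

Fix: Replace '=' with LIKE so 'Joh%' is treated as a pattern

Corrected query:
SELECT id, title FROM movies WHERE title LIKE 'Joh%'

Result:
id | title    
---+----------
9  | John Wick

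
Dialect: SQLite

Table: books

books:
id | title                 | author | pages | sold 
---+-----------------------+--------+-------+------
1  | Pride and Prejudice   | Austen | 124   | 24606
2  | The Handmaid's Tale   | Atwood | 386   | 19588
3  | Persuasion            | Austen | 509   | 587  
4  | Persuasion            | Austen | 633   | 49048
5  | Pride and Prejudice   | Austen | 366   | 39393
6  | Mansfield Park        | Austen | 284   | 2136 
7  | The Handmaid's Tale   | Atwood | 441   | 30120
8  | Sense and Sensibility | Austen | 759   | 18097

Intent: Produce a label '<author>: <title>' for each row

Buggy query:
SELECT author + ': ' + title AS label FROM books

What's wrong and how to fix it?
Bug: '+' is numeric addition; on text columns SQLite converts them to 0 instead of concatenating

Fix: Use the || operator for string concatenation

Corrected query:
SELECT author || ': ' || title AS label FROM books

Result:
label                        
-----------------------------
Austen: Pride and Prejudice  
Atwood: The Handmaid's Tale  
Austen: Persuasion           
Austen: Persuasion           
Austen: Pride and Prejudice  
Austen: Mansfield Park       
Atwood: The Handmaid's Tale  
Austen: Sense and Sensibility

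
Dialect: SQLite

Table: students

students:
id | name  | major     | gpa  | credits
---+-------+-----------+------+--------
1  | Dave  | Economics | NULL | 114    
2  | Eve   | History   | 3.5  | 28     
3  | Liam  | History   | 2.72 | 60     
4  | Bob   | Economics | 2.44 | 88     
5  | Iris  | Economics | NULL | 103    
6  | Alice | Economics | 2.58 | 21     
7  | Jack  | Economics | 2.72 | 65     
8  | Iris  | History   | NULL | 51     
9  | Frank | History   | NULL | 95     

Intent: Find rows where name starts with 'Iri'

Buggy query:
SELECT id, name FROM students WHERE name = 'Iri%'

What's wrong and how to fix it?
Bug: '=' compares the literal string including the % character; pattern matching needs LIKE

Fix: Replace '=' with LIKE so 'Iri%' is treated as a pattern

Corrected query:
SELECT id, name FROM students WHERE name LIKE 'Iri%'

Result:
id | name
---+-----
5  | Iris
8  | Iris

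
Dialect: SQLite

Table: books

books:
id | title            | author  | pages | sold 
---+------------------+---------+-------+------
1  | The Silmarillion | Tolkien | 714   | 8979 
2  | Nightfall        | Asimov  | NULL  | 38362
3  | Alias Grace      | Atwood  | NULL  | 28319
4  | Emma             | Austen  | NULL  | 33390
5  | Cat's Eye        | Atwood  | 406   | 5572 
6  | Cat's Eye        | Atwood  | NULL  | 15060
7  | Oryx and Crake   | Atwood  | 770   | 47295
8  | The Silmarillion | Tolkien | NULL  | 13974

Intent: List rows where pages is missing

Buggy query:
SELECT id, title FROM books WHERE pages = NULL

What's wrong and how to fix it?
Bug: Comparing to NULL with '=' never matches; NULL = NULL is unknown, not true

Fix: Replace '= NULL' with 'IS NULL'

Corrected query:
SELECT id, title FROM books WHERE pages IS NULL

Result:
id | title           
---+-----------------
2  | Nightfall       
3  | Alias Grace     
4  | Emma            
6  | Cat's Eye       
8  | The Silmarillion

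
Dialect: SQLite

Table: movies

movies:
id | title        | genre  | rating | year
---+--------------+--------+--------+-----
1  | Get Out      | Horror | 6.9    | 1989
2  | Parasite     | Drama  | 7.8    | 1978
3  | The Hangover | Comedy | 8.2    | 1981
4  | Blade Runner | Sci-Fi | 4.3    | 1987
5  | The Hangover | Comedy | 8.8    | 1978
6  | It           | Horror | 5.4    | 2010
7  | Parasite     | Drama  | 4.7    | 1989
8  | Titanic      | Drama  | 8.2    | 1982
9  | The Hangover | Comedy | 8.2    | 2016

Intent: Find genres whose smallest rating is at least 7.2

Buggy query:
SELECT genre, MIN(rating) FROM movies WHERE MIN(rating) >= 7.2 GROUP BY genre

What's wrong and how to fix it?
Bug: Aggregates like MIN are computed per group after WHERE runs

Fix: Replace WHERE with HAVING after the GROUP BY

Corrected query:
SELECT genre, MIN(rating) FROM movies GROUP BY genre HAVING MIN(rating) >= 7.2

Result:
genre  | MIN(rating)
-------+------------
Comedy | 8.2        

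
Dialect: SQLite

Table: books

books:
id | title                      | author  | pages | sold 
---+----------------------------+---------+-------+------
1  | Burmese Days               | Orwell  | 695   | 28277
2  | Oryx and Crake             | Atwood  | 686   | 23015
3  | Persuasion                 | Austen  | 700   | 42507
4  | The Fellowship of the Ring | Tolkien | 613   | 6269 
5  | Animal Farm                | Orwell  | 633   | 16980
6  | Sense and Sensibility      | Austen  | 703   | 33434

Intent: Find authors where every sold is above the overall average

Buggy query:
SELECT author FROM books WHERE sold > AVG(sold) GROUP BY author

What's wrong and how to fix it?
Bug: AVG() is an aggregate; it can't sit directly in WHERE

Fix: Compute the overall average in a scalar subquery and compare each group's MIN against it in HAVING

Corrected query:
SELECT author FROM books GROUP BY author HAVING MIN(sold) > (SELECT AVG(sold) FROM books)

Result:
author
------
Austen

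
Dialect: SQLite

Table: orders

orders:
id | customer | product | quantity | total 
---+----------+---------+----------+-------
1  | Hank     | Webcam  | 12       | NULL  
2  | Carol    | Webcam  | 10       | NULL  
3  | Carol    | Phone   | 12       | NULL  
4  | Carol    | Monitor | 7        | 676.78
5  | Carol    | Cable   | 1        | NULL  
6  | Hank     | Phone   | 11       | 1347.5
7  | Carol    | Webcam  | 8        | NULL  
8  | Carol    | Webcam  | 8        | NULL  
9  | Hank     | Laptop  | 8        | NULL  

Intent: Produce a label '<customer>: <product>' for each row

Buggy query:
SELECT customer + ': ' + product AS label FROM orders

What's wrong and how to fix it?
Bug: SQLite uses || for string concatenation; + coerces text to numbers (yielding 0)

Fix: Replace + with || to concatenate text

Corrected query:
SELECT customer || ': ' || product AS label FROM orders

Result:
label         
--------------
Hank: Webcam  
Carol: Webcam 
Carol: Phone  
Carol: Monitor
Carol: Cable  
Hank: Phone   
Carol: Webcam 
Carol: Webcam 
Hank: Laptop  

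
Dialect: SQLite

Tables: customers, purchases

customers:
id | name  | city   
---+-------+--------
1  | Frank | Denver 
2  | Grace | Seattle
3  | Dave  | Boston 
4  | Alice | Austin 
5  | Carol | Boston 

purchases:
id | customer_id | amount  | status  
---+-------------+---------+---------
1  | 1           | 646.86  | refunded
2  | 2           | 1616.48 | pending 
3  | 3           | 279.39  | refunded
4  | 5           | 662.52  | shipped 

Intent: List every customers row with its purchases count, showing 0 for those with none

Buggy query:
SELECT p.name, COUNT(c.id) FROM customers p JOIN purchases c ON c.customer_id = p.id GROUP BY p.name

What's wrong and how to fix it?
Bug: INNER JOIN drops customers rows that have no matching purchases rows

Fix: Use LEFT JOIN so parents without children still appear (COUNT(c.id) gives 0)

Corrected query:
SELECT p.name, COUNT(c.id) FROM customers p LEFT JOIN purchases c ON c.customer_id = p.id GROUP BY p.name

Result:
name  | COUNT(c.id)
------+------------
Alice | 0          
Carol | 1          
Dave  | 1          
Frank | 1          
Grace | 1          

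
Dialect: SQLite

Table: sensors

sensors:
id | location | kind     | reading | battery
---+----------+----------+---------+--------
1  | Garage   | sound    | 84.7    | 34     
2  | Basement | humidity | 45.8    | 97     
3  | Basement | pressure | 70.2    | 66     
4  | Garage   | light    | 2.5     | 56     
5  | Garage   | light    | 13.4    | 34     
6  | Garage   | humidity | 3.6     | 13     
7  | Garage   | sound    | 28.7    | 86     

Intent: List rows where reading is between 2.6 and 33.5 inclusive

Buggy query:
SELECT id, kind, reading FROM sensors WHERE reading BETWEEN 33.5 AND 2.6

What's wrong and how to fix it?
Bug: The bounds are reversed; BETWEEN a AND b requires a <= b to match anything

Fix: Write BETWEEN 2.6 AND 33.5

Corrected query:
SELECT id, kind, reading FROM sensors WHERE reading BETWEEN 2.6 AND 33.5

Result:
id | kind     | reading
---+----------+--------
5  | light    | 13.4   
6  | humidity | 3.6    
7  | sound    | 28.7   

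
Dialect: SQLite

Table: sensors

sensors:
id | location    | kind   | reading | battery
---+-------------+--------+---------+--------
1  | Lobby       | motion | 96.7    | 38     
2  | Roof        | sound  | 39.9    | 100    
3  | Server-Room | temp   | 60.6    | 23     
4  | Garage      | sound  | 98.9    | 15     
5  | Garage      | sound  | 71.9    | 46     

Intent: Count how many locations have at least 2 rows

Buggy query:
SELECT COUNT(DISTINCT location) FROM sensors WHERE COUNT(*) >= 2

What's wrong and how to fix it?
Bug: COUNT(*) cannot appear in WHERE; the per-group count doesn't exist yet

Fix: Use a subquery that GROUPs and filters with HAVING, then count its rows

Corrected query:
SELECT COUNT(*) FROM (SELECT location FROM sensors GROUP BY location HAVING COUNT(*) >= 2)

Result:
COUNT(*)
--------
1       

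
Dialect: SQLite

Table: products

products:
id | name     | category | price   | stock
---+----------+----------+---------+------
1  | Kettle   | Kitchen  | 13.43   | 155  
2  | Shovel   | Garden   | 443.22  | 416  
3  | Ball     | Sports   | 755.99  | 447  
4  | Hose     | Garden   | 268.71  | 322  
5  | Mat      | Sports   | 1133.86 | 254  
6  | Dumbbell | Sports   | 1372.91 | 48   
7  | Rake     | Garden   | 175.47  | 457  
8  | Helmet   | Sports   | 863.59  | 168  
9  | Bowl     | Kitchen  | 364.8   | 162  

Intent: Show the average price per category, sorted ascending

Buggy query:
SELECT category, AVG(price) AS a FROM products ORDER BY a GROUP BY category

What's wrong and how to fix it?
Bug: GROUP BY must precede ORDER BY

Fix: Reorder: SELECT … FROM … GROUP BY … ORDER BY …

Corrected query:
SELECT category, AVG(price) AS a FROM products GROUP BY category ORDER BY a

Result:
category | a        
---------+----------
Kitchen  | 189.115  
Garden   | 295.8    
Sports   | 1031.5875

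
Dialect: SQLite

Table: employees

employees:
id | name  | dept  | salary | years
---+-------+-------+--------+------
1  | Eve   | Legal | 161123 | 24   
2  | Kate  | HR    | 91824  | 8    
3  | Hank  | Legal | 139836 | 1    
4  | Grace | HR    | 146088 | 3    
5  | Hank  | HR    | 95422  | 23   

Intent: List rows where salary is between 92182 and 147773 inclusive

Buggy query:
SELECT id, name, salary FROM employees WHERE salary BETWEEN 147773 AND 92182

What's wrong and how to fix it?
Bug: BETWEEN expects the lower bound first; with 147773 AND 92182 the range is empty

Fix: Swap the bounds so the smaller value comes first

Corrected query:
SELECT id, name, salary FROM employees WHERE salary BETWEEN 92182 AND 147773

Result:
id | name  | salary
---+-------+-------
3  | Hank  | 139836
4  | Grace | 146088
5  | Hank  | 95422 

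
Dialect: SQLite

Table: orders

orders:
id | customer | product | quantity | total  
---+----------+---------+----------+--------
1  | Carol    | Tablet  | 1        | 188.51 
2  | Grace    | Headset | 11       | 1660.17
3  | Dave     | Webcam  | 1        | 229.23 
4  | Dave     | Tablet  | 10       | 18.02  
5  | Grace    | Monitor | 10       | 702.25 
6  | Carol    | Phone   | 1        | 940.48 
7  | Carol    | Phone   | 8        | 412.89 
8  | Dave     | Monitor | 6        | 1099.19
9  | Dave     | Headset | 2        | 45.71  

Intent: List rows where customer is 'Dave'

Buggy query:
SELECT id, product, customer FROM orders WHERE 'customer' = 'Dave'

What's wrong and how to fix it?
Bug: 'customer' in single quotes is a string literal, not the column; the comparison is literal-vs-literal and never true

Fix: Reference the column as customer without single quotes

Corrected query:
SELECT id, product, customer FROM orders WHERE customer = 'Dave'

Result:
id | product | customer
---+---------+---------
3  | Webcam  | Dave    
4  | Tablet  | Dave    
8  | Monitor | Dave    
9  | Headset | Dave    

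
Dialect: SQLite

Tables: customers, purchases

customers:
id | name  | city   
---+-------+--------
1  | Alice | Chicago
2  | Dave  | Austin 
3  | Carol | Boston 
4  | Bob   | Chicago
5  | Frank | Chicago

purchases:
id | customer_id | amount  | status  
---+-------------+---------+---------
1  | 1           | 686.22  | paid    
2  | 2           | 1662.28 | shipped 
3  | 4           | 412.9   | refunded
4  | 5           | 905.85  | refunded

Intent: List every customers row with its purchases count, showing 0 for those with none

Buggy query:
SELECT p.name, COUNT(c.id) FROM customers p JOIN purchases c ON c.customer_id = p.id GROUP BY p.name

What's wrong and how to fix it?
Bug: An inner join excludes parents with zero children

Fix: Use LEFT JOIN so parents without children still appear (COUNT(c.id) gives 0)

Corrected query:
SELECT p.name, COUNT(c.id) FROM customers p LEFT JOIN purchases c ON c.customer_id = p.id GROUP BY p.name

Result:
name  | COUNT(c.id)
------+------------
Alice | 1          
Bob   | 1          
Carol | 0          
Dave  | 1          
Frank | 1          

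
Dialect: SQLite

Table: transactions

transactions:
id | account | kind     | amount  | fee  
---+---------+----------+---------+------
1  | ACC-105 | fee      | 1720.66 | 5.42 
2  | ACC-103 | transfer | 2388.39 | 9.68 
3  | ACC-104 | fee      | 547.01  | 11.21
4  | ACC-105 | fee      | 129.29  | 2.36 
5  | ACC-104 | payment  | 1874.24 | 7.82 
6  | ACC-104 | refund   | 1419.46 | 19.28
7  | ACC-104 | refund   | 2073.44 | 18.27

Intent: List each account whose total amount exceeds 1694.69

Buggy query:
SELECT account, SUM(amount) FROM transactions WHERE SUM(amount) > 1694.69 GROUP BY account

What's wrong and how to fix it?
Bug: SUM(amount) is an aggregate, but WHERE filters rows before aggregation

Fix: Move the aggregate condition to a HAVING clause

Corrected query:
SELECT account, SUM(amount) FROM transactions GROUP BY account HAVING SUM(amount) > 1694.69

Result:
account | SUM(amount)
--------+------------
ACC-103 | 2388.39    
ACC-104 | 5914.15    
ACC-105 | 1849.95    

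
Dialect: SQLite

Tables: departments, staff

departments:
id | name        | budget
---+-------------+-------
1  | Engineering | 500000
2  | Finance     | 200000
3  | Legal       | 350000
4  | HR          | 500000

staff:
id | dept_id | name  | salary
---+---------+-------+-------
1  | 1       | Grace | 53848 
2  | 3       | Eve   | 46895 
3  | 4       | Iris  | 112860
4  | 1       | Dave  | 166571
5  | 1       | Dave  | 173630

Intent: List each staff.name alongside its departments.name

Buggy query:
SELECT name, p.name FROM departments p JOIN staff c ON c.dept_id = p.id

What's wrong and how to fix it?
Bug: Both tables have a 'name' column; the unqualified reference is ambiguous

Fix: Qualify the column with its table alias (c.name)

Corrected query:
SELECT c.name, p.name FROM departments p JOIN staff c ON c.dept_id = p.id

Result:
name  | name       
------+------------
Grace | Engineering
Eve   | Legal      
Iris  | HR         
Dave  | Engineering
Dave  | Engineering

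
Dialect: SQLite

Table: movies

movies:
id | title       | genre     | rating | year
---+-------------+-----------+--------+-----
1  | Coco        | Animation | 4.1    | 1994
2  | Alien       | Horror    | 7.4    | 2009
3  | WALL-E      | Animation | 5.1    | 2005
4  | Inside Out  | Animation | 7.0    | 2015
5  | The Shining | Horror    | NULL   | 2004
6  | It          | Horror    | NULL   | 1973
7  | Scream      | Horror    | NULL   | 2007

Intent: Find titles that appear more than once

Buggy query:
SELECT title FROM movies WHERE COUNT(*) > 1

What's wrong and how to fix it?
Bug: COUNT(*) is an aggregate and cannot be used in WHERE

Fix: Group first, then use HAVING for the count condition

Corrected query:
SELECT title FROM movies GROUP BY title HAVING COUNT(*) > 1

Result:
(no rows)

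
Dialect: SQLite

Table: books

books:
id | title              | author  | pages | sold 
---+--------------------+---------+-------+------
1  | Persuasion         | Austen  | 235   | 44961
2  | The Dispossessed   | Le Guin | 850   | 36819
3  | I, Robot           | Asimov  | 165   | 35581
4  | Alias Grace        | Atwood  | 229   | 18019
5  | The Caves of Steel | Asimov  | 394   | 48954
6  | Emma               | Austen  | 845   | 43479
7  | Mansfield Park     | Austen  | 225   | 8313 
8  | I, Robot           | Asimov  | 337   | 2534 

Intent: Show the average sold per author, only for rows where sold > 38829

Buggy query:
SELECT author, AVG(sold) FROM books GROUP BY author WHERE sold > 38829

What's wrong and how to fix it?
Bug: Row-level WHERE must come before GROUP BY in the clause order

Fix: Move the WHERE clause before GROUP BY

Corrected query:
SELECT author, AVG(sold) FROM books WHERE sold > 38829 GROUP BY author

Result:
author | AVG(sold)
-------+----------
Asimov | 48954    
Austen | 44220    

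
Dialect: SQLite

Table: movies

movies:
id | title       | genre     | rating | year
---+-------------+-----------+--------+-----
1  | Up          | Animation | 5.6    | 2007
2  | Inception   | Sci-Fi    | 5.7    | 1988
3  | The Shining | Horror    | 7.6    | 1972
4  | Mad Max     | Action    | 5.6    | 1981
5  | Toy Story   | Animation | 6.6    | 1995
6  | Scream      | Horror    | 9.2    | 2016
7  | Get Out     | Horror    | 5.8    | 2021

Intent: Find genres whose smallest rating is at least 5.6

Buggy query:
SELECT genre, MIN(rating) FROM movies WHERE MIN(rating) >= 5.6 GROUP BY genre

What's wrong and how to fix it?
Bug: MIN() in WHERE is a misuse of aggregate

Fix: Replace WHERE with HAVING after the GROUP BY

Corrected query:
SELECT genre, MIN(rating) FROM movies GROUP BY genre HAVING MIN(rating) >= 5.6

Result:
genre     | MIN(rating)
----------+------------
Action    | 5.6        
Animation | 5.6        
Horror    | 5.8        
Sci-Fi    | 5.7        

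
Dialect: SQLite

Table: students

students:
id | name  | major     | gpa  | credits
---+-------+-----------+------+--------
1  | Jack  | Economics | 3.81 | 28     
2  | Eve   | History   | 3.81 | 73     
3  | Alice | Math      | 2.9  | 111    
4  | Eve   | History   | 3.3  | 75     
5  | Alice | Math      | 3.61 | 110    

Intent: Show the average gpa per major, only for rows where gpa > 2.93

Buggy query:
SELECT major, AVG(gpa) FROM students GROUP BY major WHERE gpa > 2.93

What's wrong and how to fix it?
Bug: Row-level WHERE must come before GROUP BY in the clause order

Fix: Place WHERE between FROM and GROUP BY

Corrected query:
SELECT major, AVG(gpa) FROM students WHERE gpa > 2.93 GROUP BY major

Result:
major     | AVG(gpa)
----------+---------
Economics | 3.81    
History   | 3.555   
Math      | 3.61    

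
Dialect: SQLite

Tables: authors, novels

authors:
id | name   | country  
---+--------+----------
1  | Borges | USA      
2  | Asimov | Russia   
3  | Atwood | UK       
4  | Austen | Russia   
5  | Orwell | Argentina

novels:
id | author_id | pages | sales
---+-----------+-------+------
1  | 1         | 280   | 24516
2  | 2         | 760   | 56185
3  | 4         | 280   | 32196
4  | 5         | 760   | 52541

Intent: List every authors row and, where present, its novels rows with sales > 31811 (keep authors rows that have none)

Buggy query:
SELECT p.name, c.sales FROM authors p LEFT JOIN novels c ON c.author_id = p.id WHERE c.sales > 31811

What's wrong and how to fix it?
Bug: Filtering c.sales in WHERE discards the NULL rows produced by LEFT JOIN, turning it into an inner join

Fix: Put 'c.sales > 31811' in the JOIN's ON clause instead of WHERE

Corrected query:
SELECT p.name, c.sales FROM authors p LEFT JOIN novels c ON c.author_id = p.id AND c.sales > 31811

Result:
name   | sales
-------+------
Borges | NULL 
Asimov | 56185
Atwood | NULL 
Austen | 32196
Orwell | 52541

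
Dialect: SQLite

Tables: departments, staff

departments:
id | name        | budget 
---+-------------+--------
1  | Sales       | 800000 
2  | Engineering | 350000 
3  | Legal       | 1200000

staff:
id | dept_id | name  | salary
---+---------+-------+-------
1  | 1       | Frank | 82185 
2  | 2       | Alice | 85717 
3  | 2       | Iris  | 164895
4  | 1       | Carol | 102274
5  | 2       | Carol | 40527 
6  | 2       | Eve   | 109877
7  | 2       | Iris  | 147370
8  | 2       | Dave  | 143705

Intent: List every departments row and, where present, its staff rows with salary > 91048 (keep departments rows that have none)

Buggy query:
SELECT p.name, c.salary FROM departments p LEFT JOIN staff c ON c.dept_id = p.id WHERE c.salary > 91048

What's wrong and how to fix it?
Bug: A WHERE condition on the right-hand table after LEFT JOIN drops unmatched parents

Fix: Put 'c.salary > 91048' in the JOIN's ON clause instead of WHERE

Corrected query:
SELECT p.name, c.salary FROM departments p LEFT JOIN staff c ON c.dept_id = p.id AND c.salary > 91048

Result:
name        | salary
------------+-------
Sales       | 102274
Engineering | 109877
Engineering | 143705
Engineering | 147370
Engineering | 164895
Legal       | NULL  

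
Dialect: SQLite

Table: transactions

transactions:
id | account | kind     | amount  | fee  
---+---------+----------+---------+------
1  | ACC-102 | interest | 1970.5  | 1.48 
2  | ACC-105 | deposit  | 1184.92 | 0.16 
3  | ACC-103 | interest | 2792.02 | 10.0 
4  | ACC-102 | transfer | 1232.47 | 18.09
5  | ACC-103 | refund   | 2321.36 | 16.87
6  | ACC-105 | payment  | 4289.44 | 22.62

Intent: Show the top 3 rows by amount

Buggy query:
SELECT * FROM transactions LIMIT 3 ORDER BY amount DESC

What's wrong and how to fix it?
Bug: ORDER BY cannot follow LIMIT; LIMIT is the final clause

Fix: Swap the clauses: ORDER BY first, then LIMIT

Corrected query:
SELECT * FROM transactions ORDER BY amount DESC LIMIT 3

Result:
id | account | kind     | amount  | fee  
---+---------+----------+---------+------
6  | ACC-105 | payment  | 4289.44 | 22.62
3  | ACC-103 | interest | 2792.02 | 10   
5  | ACC-103 | refund   | 2321.36 | 16.87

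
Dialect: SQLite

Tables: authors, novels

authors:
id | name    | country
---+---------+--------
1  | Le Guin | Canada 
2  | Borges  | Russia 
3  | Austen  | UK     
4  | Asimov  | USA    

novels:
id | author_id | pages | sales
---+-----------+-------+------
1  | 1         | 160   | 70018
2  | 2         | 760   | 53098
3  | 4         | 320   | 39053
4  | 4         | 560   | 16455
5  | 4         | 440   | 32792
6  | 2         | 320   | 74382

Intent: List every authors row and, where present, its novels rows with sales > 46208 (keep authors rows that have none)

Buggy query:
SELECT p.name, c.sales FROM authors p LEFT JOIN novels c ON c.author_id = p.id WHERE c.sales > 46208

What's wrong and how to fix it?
Bug: Filtering c.sales in WHERE discards the NULL rows produced by LEFT JOIN, turning it into an inner join

Fix: Put 'c.sales > 46208' in the JOIN's ON clause instead of WHERE

Corrected query:
SELECT p.name, c.sales FROM authors p LEFT JOIN novels c ON c.author_id = p.id AND c.sales > 46208

Result:
name    | sales
--------+------
Le Guin | 70018
Borges  | 53098
Borges  | 74382
Austen  | NULL 
Asimov  | NULL 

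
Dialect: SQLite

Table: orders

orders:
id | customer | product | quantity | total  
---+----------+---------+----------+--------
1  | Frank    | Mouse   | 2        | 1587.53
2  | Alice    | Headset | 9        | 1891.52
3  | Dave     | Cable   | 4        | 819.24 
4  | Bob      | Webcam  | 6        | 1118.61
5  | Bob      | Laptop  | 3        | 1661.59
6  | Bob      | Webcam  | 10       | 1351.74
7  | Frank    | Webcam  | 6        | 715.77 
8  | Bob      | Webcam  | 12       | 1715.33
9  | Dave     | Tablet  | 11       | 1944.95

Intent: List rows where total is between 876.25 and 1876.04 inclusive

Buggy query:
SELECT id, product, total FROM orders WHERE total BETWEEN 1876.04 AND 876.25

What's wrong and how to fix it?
Bug: The bounds are reversed; BETWEEN a AND b requires a <= b to match anything

Fix: Swap the bounds so the smaller value comes first

Corrected query:
SELECT id, product, total FROM orders WHERE total BETWEEN 876.25 AND 1876.04

Result:
id | product | total  
---+---------+--------
1  | Mouse   | 1587.53
4  | Webcam  | 1118.61
5  | Laptop  | 1661.59
6  | Webcam  | 1351.74
8  | Webcam  | 1715.33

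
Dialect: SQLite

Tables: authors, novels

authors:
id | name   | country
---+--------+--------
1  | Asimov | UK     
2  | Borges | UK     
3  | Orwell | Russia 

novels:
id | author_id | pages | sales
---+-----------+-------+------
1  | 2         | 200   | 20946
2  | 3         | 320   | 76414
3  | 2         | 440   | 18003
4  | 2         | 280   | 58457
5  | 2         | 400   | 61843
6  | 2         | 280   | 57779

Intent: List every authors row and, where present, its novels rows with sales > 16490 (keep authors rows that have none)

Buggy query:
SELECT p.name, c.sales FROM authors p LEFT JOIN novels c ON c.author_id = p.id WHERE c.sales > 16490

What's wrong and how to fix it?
Bug: Filtering c.sales in WHERE discards the NULL rows produced by LEFT JOIN, turning it into an inner join

Fix: Move the right-table condition into the ON clause so unmatched parents are kept

Corrected query:
SELECT p.name, c.sales FROM authors p LEFT JOIN novels c ON c.author_id = p.id AND c.sales > 16490

Result:
name   | sales
-------+------
Asimov | NULL 
Borges | 18003
Borges | 20946
Borges | 57779
Borges | 58457
Borges | 61843
Orwell | 76414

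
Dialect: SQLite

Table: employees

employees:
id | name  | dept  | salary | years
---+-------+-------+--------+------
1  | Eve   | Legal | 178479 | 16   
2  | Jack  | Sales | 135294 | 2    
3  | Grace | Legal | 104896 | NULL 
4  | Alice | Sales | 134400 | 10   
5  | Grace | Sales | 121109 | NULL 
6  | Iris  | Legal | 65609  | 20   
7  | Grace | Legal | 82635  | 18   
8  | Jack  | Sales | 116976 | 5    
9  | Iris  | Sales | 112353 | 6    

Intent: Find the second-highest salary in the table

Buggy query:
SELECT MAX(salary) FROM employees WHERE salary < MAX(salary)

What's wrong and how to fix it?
Bug: The inner MAX is an aggregate inside WHERE, which is not allowed

Fix: Put the inner MAX in a scalar subquery

Corrected query:
SELECT MAX(salary) FROM employees WHERE salary < (SELECT MAX(salary) FROM employees)

Result:
MAX(salary)
-----------
135294     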